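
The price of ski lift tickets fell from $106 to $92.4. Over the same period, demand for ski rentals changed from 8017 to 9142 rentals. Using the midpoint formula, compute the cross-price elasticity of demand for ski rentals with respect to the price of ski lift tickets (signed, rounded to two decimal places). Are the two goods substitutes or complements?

-0.96; complements

%ΔQ_{ski rentals} = (9142 − 8017)/avg = 1125/8579.5 = 0.131126…
%ΔP_{ski lift tickets} = (92.4 − 106)/avg = -13.6/99.2 = -0.137096…
E_cross = (1125/8579.5) / (-13.6/99.2) = -0.9564…
E_cross < 0 ⇒ the goods are complements.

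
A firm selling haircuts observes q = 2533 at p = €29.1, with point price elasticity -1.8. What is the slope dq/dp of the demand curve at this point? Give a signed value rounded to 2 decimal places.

-156.68

Ed = (dq/dp)·(p/q) ⇒ dq/dp = Ed·q/p = (-1.8)·2533/29.1 = -156.6804…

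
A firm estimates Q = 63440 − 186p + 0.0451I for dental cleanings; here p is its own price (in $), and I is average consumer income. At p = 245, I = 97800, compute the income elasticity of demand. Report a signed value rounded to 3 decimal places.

0.198

At the given values, Q = 63440 − 186(245) + 0.0451(97800) = 22280.78.
∂Q/∂I = 0.0451.
E = (0.0451) × (97800/22280.78) = 0.19796…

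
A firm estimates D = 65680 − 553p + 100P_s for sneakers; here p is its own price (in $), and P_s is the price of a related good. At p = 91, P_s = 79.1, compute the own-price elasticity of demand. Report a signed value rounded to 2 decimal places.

-2.16

At the given values, D = 65680 − 553(91) + 100(79.1) = 23267.
∂D/∂p = −553.
E = (-553) × (91/23267) = -2.1628…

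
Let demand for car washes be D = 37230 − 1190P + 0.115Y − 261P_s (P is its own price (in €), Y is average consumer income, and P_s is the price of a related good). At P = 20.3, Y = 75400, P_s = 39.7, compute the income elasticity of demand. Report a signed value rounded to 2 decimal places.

At the given values, D = 37230 − 1190(20.3) + 0.115(75400) − 261(39.7) = 11382.3.
∂D/∂Y = 0.115.
E = (0.115) × (75400/11382.3) = 0.7617…

0.76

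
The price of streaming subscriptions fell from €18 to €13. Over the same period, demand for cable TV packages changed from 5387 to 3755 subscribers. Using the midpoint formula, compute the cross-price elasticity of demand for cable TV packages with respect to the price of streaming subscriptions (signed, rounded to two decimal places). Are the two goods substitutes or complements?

1.11; substitutes

%ΔQ_{cable TV packages} = (3755 − 5387)/avg = -1632/4571 = -0.357033…
%ΔP_{streaming subscriptions} = (13 − 18)/avg = -5/15.5 = -0.322580…
E_cross = (-1632/4571) / (-5/15.5) = 1.1068…
E_cross > 0 ⇒ the goods are substitutes.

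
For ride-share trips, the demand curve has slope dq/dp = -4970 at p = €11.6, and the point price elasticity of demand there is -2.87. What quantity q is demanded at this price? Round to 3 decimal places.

20087.805

Ed = (dq/dp)·(p/q) ⇒ q = (dq/dp)·p/Ed = (-4970)·11.6/(-2.87) = 20087.80487…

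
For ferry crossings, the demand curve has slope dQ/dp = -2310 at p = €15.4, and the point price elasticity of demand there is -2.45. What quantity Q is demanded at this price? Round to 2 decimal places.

14520.00

Ed = (dQ/dp)·(p/Q) ⇒ Q = (dQ/dp)·p/Ed = (-2310)·15.4/(-2.45) = 14520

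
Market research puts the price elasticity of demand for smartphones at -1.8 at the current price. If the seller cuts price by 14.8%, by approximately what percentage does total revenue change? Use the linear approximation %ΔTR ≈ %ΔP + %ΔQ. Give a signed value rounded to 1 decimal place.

+11.8%

%ΔQ ≈ Ed × %ΔP = (-1.8) × (-14.8%) = +26.6400%
%ΔTR ≈ %ΔP + %ΔQ = (-14.8%) + (+26.6400%) = +11.8400%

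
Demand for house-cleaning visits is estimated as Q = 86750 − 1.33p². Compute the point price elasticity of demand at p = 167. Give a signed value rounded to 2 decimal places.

dQ/dp = −2·1.33·p = -444.22. At p = 167, Q = 49657.63.
Ed = (dQ/dp)·(p/Q) = (-444.22) × (167/49657.63) = -1.4939…

-1.49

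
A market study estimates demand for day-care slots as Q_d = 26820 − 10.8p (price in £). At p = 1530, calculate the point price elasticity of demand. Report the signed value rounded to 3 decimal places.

dQ_d/dp = −10.8. At p = 1530, Q_d = 26820 − 10.8(1530) = 10296.
Ed = (dQ_d/dp)·(p/Q_d) = −10.8 × (1530/10296) = -1.60489…

-1.605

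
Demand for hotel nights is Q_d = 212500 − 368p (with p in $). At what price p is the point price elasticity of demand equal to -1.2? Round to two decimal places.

Ed = −368p/(212500 − 368p). Set this equal to -1.2:
368p = 1.2·(212500 − 368p) ⇒ 368p(1 + 1.2) = 1.2·212500
p = 1.2·212500 / (368·2.2) = 314.9703…

314.97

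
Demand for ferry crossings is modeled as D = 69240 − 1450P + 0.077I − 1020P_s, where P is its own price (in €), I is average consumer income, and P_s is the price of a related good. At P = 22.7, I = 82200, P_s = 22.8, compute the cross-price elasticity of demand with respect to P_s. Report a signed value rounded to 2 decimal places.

-1.20

At the given values, D = 69240 − 1450(22.7) + 0.077(82200) − 1020(22.8) = 19398.4.
∂D/∂P_s = -1020.
E = (-1020) × (22.8/19398.4) = -1.1988…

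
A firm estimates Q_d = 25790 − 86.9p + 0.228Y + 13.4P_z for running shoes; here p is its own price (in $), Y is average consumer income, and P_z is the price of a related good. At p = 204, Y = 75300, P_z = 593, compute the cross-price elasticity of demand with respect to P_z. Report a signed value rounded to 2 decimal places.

At the given values, Q_d = 25790 − 86.9(204) + 0.228(75300) + 13.4(593) = 33177.
∂Q_d/∂P_z = 13.4.
E = (13.4) × (593/33177) = 0.2395…

0.24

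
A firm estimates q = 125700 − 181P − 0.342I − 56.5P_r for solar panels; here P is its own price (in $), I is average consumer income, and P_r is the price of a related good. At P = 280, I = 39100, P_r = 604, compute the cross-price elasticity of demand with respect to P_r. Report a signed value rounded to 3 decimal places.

-1.240

At the given values, q = 125700 − 181(280) − 0.342(39100) − 56.5(604) = 27521.8.
∂q/∂P_r = -56.5.
E = (-56.5) × (604/27521.8) = -1.23996…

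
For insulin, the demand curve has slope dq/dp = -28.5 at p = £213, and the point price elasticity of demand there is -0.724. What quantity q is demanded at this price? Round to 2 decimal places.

8384.67

Ed = (dq/dp)·(p/q) ⇒ q = (dq/dp)·p/Ed = (-28.5)·213/(-0.724) = 8384.6685…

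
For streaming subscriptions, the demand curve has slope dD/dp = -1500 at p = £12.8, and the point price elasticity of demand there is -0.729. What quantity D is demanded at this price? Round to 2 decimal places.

26337.45

Ed = (dD/dp)·(p/D) ⇒ D = (dD/dp)·p/Ed = (-1500)·12.8/(-0.729) = 26337.4485…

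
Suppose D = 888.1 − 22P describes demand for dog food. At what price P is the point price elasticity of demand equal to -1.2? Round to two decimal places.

22.02

Ed = −22P/(888.1 − 22P). Set this equal to -1.2:
22P = 1.2·(888.1 − 22P) ⇒ 22P(1 + 1.2) = 1.2·888.1
P = 1.2·888.1 / (22·2.2) = 22.0190…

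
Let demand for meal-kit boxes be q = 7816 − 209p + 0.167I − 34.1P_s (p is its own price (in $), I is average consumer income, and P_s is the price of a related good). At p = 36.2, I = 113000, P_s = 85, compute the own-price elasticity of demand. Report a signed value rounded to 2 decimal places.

At the given values, q = 7816 − 209(36.2) + 0.167(113000) − 34.1(85) = 16222.7.
∂q/∂p = −209.
E = (-209) × (36.2/16222.7) = -0.4663…

-0.47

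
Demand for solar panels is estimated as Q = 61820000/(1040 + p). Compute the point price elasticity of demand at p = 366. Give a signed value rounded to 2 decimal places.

-0.26

dQ/dp = −61820000/(1040 + p)² = -31.2722. At p = 366, Q = 43968.7.
Ed = (dQ/dp)·(p/Q) = (-31.2722) × (366/43968.7) = -0.2603…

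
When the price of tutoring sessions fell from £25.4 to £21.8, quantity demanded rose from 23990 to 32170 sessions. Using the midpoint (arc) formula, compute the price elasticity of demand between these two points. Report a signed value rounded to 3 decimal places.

-1.910

%ΔQ = (32170 − 23990) / [(23990 + 32170)/2] = 8180/28080 = 0.291310…
%ΔP = (21.8 − 25.4) / [(25.4 + 21.8)/2] = -3.6/23.6 = -0.152542…
Arc Ed = %ΔQ / %ΔP = (8180/28080) / (-3.6/23.6) = -1.90970…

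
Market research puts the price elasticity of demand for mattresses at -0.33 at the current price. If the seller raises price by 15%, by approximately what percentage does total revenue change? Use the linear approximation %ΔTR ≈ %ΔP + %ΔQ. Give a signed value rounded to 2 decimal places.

%ΔQ ≈ Ed × %ΔP = (-0.33) × (+15%) = -4.9500%
%ΔTR ≈ %ΔP + %ΔQ = (+15%) + (-4.9500%) = +10.0500%

+10.05%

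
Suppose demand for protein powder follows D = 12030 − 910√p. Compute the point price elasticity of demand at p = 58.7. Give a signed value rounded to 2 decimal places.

dD/dp = −910/(2√p) = -59.3871. At p = 58.7, D = 5057.95.
Ed = (dD/dp)·(p/D) = (-59.3871) × (58.7/5057.95) = -0.6892…

-0.69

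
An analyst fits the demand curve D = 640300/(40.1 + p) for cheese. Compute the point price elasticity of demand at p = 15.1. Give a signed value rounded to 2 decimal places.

dD/dp = −640300/(40.1 + p)² = -210.138. At p = 15.1, D = 11599.6.
Ed = (dD/dp)·(p/D) = (-210.138) × (15.1/11599.6) = -0.2735…

-0.27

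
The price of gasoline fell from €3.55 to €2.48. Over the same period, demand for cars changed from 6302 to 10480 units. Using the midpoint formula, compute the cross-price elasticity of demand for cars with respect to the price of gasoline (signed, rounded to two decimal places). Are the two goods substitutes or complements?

-1.40; complements

%ΔQ_{cars} = (10480 − 6302)/avg = 4178/8391 = 0.497914…
%ΔP_{gasoline} = (2.48 − 3.55)/avg = -1.07/3.015 = -0.354892…
E_cross = (4178/8391) / (-1.07/3.015) = -1.4030…
E_cross < 0 ⇒ the goods are complements.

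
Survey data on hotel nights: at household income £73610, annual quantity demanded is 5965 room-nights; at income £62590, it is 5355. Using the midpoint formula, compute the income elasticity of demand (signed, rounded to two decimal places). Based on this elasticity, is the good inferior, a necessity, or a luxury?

0.67; necessity

%ΔQ = (5355 − 5965)/[( 5965 + 5355)/2] = -610/5660 = -0.107773…
%ΔIncome = (62590 − 73610)/[( 73610 + 62590)/2] = -11020/68100 = -0.161820…
E_income = (-610/5660) / (-11020/68100) = 0.6660…
0 < E_income < 1 ⇒ normal good, necessity.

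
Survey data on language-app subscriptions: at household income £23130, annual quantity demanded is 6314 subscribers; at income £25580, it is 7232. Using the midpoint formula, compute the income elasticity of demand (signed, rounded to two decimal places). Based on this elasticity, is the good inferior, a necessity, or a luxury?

1.35; luxury

%ΔQ = (7232 − 6314)/[( 6314 + 7232)/2] = 918/6773 = 0.135538…
%ΔIncome = (25580 − 23130)/[( 23130 + 25580)/2] = 2450/24355 = 0.100595…
E_income = (918/6773) / (2450/24355) = 1.3473…
E_income > 1 ⇒ normal good, luxury.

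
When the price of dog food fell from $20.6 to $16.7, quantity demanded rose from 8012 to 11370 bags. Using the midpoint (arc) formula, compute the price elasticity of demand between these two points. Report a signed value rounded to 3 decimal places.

%ΔQ = (11370 − 8012) / [(8012 + 11370)/2] = 3358/9691 = 0.346507…
%ΔP = (16.7 − 20.6) / [(20.6 + 16.7)/2] = -3.9/18.65 = -0.209115…
Arc Ed = %ΔQ / %ΔP = (3358/9691) / (-3.9/18.65) = -1.65701…

-1.657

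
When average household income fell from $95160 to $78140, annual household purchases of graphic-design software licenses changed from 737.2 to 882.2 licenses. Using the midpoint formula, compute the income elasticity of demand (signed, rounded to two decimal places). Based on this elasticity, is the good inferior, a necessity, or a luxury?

%ΔQ = (882.2 − 737.2)/[( 737.2 + 882.2)/2] = 145/809.7 = 0.179078…
%ΔIncome = (78140 − 95160)/[( 95160 + 78140)/2] = -17020/86650 = -0.196422…
E_income = (145/809.7) / (-17020/86650) = -0.9117…
E_income < 0 ⇒ inferior good.

-0.91; inferior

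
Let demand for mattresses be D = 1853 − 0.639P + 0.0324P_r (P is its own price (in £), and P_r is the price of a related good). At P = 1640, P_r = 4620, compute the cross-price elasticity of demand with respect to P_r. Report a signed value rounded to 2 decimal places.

At the given values, D = 1853 − 0.639(1640) + 0.0324(4620) = 954.728.
∂D/∂P_r = 0.0324.
E = (0.0324) × (4620/954.728) = 0.1567…

0.16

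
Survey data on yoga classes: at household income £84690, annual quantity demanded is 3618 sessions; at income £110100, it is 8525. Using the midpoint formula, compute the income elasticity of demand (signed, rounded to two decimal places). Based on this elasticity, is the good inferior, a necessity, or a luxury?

3.10; luxury

%ΔQ = (8525 − 3618)/[( 3618 + 8525)/2] = 4907/6071.5 = 0.808202…
%ΔIncome = (110100 − 84690)/[( 84690 + 110100)/2] = 25410/97395 = 0.260896…
E_income = (4907/6071.5) / (25410/97395) = 3.0977…
E_income > 1 ⇒ normal good, luxury.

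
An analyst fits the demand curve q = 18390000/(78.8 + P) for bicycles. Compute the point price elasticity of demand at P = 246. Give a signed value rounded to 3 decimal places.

dq/dP = −18390000/(78.8 + P)² = -174.321. At P = 246, q = 56619.5.
Ed = (dq/dP)·(P/q) = (-174.321) × (246/56619.5) = -0.75738…

-0.757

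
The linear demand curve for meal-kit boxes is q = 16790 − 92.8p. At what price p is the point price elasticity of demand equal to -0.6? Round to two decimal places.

Ed = −92.8p/(16790 − 92.8p). Set this equal to -0.6:
92.8p = 0.6·(16790 − 92.8p) ⇒ 92.8p(1 + 0.6) = 0.6·16790
p = 0.6·16790 / (92.8·1.6) = 67.8475…

67.85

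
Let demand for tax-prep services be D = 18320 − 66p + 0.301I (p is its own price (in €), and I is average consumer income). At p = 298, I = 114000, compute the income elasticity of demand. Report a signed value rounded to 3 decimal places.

At the given values, D = 18320 − 66(298) + 0.301(114000) = 32966.
∂D/∂I = 0.301.
E = (0.301) × (114000/32966) = 1.04089…

1.041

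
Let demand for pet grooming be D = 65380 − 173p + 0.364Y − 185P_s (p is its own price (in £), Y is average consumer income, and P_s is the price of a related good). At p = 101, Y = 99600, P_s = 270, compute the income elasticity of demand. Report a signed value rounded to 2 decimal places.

1.06

At the given values, D = 65380 − 173(101) + 0.364(99600) − 185(270) = 34211.4.
∂D/∂Y = 0.364.
E = (0.364) × (99600/34211.4) = 1.0597…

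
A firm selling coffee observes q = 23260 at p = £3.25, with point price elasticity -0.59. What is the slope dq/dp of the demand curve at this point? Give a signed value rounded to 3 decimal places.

-4222.585

Ed = (dq/dp)·(p/q) ⇒ dq/dp = Ed·q/p = (-0.59)·23260/3.25 = -4222.58461…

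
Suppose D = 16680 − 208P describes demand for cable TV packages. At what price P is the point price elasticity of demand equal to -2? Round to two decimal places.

Ed = −208P/(16680 − 208P). Set this equal to -2:
208P = 2·(16680 − 208P) ⇒ 208P(1 + 2) = 2·16680
P = 2·16680 / (208·3) = 53.4615…

53.46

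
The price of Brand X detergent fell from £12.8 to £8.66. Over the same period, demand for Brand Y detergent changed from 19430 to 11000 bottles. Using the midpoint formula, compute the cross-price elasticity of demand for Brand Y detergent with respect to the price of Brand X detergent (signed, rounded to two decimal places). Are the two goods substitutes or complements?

1.44; substitutes

%ΔQ_{Brand Y detergent} = (11000 − 19430)/avg = -8430/15215 = -0.554058…
%ΔP_{Brand X detergent} = (8.66 − 12.8)/avg = -4.14/10.73 = -0.385834…
E_cross = (-8430/15215) / (-4.14/10.73) = 1.4360…
E_cross > 0 ⇒ the goods are substitutes.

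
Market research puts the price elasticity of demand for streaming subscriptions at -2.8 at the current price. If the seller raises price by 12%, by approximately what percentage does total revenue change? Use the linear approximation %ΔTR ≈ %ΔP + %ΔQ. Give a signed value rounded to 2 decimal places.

-21.60%

%ΔQ ≈ Ed × %ΔP = (-2.8) × (+12%) = -33.6000%
%ΔTR ≈ %ΔP + %ΔQ = (+12%) + (-33.6000%) = -21.6000%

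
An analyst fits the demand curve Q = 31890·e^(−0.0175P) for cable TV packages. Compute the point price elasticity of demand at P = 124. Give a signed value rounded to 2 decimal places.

dQ/dP = −0.0175·Q = -63.7197. At P = 124, Q = 3641.12.
Ed = (dQ/dP)·(P/Q) = (-63.7197) × (124/3641.12) = -2.17

-2.17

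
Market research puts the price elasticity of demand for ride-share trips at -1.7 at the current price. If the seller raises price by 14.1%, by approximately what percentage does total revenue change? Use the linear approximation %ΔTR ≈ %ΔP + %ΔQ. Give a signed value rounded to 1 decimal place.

-9.9%

%ΔQ ≈ Ed × %ΔP = (-1.7) × (+14.1%) = -23.9700%
%ΔTR ≈ %ΔP + %ΔQ = (+14.1%) + (-23.9700%) = -9.8700%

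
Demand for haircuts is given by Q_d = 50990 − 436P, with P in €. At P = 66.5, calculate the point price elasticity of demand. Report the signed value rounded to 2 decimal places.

-1.32

dQ_d/dP = −436. At P = 66.5, Q_d = 50990 − 436(66.5) = 21996.
Ed = (dQ_d/dP)·(P/Q_d) = −436 × (66.5/21996) = -1.3181…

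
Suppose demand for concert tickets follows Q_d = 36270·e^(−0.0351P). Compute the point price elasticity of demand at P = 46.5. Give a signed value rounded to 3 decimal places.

dQ_d/dP = −0.0351·Q_d = -248.898. At P = 46.5, Q_d = 7091.1.
Ed = (dQ_d/dP)·(P/Q_d) = (-248.898) × (46.5/7091.1) = -1.63215

-1.632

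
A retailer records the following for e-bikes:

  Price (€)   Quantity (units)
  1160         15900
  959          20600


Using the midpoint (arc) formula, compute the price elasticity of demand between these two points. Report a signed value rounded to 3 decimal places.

%ΔQ = (20600 − 15900) / [(15900 + 20600)/2] = 4700/18250 = 0.257534…
%ΔP = (959 − 1160) / [(1160 + 959)/2] = -201/1059.5 = -0.189712…
Arc Ed = %ΔQ / %ΔP = (4700/18250) / (-201/1059.5) = -1.35750…

-1.358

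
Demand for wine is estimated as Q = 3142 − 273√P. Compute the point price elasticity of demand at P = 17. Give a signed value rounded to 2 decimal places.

-0.28

dQ/dP = −273/(2√P) = -33.1061. At P = 17, Q = 2016.39.
Ed = (dQ/dP)·(P/Q) = (-33.1061) × (17/2016.39) = -0.2791…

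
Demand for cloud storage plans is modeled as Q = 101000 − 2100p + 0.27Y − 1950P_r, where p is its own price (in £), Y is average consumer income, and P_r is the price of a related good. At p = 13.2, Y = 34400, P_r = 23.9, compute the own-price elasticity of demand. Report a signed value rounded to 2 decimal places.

-0.77

At the given values, Q = 101000 − 2100(13.2) + 0.27(34400) − 1950(23.9) = 35963.
∂Q/∂p = −2100.
E = (-2100) × (13.2/35963) = -0.7707…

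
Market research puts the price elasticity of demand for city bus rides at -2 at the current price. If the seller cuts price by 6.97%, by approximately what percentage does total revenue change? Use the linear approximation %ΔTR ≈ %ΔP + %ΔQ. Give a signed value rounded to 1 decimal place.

%ΔQ ≈ Ed × %ΔP = (-2) × (-6.97%) = +13.9400%
%ΔTR ≈ %ΔP + %ΔQ = (-6.97%) + (+13.9400%) = +6.9700%

+7.0%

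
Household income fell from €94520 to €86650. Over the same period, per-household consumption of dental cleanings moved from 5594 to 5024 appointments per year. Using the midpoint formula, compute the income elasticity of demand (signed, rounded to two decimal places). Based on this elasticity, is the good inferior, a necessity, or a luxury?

1.24; luxury

%ΔQ = (5024 − 5594)/[( 5594 + 5024)/2] = -570/5309 = -0.107364…
%ΔIncome = (86650 − 94520)/[( 94520 + 86650)/2] = -7870/90585 = -0.086879…
E_income = (-570/5309) / (-7870/90585) = 1.2357…
E_income > 1 ⇒ normal good, luxury.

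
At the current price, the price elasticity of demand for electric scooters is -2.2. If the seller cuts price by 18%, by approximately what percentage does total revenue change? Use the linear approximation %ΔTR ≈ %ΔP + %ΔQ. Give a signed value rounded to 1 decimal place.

%ΔQ ≈ Ed × %ΔP = (-2.2) × (-18%) = +39.6000%
%ΔTR ≈ %ΔP + %ΔQ = (-18%) + (+39.6000%) = +21.6000%

+21.6%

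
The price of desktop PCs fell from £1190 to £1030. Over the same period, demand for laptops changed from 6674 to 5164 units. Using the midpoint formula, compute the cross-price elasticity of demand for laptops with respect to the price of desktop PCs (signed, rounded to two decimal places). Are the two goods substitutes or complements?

1.77; substitutes

%ΔQ_{laptops} = (5164 − 6674)/avg = -1510/5919 = -0.255110…
%ΔP_{desktop PCs} = (1030 − 1190)/avg = -160/1110 = -0.144144…
E_cross = (-1510/5919) / (-160/1110) = 1.7698…
E_cross > 0 ⇒ the goods are substitutes.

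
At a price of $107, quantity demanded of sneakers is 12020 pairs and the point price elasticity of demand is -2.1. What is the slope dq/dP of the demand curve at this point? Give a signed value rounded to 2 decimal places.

Ed = (dq/dP)·(P/q) ⇒ dq/dP = Ed·q/P = (-2.1)·12020/107 = -235.9065…

-235.91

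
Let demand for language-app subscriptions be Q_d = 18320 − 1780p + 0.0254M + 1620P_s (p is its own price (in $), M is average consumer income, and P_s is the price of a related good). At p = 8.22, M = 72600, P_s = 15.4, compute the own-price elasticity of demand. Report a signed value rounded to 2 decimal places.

At the given values, Q_d = 18320 − 1780(8.22) + 0.0254(72600) + 1620(15.4) = 30480.44.
∂Q_d/∂p = −1780.
E = (-1780) × (8.22/30480.44) = -0.4800…

-0.48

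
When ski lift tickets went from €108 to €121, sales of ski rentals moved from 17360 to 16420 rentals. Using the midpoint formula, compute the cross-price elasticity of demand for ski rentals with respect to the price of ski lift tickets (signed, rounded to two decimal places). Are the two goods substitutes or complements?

-0.49; complements

%ΔQ_{ski rentals} = (16420 − 17360)/avg = -940/16890 = -0.055654…
%ΔP_{ski lift tickets} = (121 − 108)/avg = 13/114.5 = 0.113537…
E_cross = (-940/16890) / (13/114.5) = -0.4901…
E_cross < 0 ⇒ the goods are complements.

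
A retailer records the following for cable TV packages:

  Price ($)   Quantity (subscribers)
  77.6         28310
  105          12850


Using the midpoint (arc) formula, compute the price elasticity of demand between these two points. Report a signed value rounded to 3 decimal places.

%ΔQ = (12850 − 28310) / [(28310 + 12850)/2] = -15460/20580 = -0.751214…
%ΔP = (105 − 77.6) / [(77.6 + 105)/2] = 27.4/91.3 = 0.300109…
Arc Ed = %ΔQ / %ΔP = (-15460/20580) / (27.4/91.3) = -2.50313…

-2.503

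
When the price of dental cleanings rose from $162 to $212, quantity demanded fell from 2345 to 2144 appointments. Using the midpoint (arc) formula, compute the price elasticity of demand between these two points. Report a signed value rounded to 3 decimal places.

%ΔQ = (2144 − 2345) / [(2345 + 2144)/2] = -201/2244.5 = -0.089552…
%ΔP = (212 − 162) / [(162 + 212)/2] = 50/187 = 0.267379…
Arc Ed = %ΔQ / %ΔP = (-201/2244.5) / (50/187) = -0.33492…

-0.335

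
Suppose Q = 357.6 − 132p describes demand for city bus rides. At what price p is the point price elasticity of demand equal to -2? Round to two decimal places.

Ed = −132p/(357.6 − 132p). Set this equal to -2:
132p = 2·(357.6 − 132p) ⇒ 132p(1 + 2) = 2·357.6
p = 2·357.6 / (132·3) = 1.8060…

1.81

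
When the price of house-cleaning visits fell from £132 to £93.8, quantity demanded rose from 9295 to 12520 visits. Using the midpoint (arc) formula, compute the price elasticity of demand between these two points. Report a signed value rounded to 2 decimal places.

%ΔQ = (12520 − 9295) / [(9295 + 12520)/2] = 3225/10907.5 = 0.295668…
%ΔP = (93.8 − 132) / [(132 + 93.8)/2] = -38.2/112.9 = -0.338352…
Arc Ed = %ΔQ / %ΔP = (3225/10907.5) / (-38.2/112.9) = -0.8738…

-0.87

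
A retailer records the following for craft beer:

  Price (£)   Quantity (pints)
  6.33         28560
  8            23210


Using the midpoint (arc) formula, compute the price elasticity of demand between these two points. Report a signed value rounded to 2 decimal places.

%ΔQ = (23210 − 28560) / [(28560 + 23210)/2] = -5350/25885 = -0.206683…
%ΔP = (8 − 6.33) / [(6.33 + 8)/2] = 1.67/7.165 = 0.233077…
Arc Ed = %ΔQ / %ΔP = (-5350/25885) / (1.67/7.165) = -0.8867…

-0.89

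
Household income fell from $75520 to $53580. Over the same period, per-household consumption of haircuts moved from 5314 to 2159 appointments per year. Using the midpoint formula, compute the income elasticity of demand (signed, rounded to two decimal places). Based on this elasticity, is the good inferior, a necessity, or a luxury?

%ΔQ = (2159 − 5314)/[( 5314 + 2159)/2] = -3155/3736.5 = -0.844373…
%ΔIncome = (53580 − 75520)/[( 75520 + 53580)/2] = -21940/64550 = -0.339891…
E_income = (-3155/3736.5) / (-21940/64550) = 2.4842…
E_income > 1 ⇒ normal good, luxury.

2.48; luxury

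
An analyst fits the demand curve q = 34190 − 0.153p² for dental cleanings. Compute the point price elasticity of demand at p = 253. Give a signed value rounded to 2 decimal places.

dq/dp = −2·0.153·p = -77.418. At p = 253, q = 24396.623.
Ed = (dq/dp)·(p/q) = (-77.418) × (253/24396.623) = -0.8028…

-0.80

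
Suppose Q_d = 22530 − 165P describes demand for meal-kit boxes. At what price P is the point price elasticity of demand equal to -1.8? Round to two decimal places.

87.78

Ed = −165P/(22530 − 165P). Set this equal to -1.8:
165P = 1.8·(22530 − 165P) ⇒ 165P(1 + 1.8) = 1.8·22530
P = 1.8·22530 / (165·2.8) = 87.7792…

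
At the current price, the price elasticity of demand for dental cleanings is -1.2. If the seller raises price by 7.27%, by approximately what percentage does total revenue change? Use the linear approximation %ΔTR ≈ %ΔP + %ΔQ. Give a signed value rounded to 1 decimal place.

-1.5%

%ΔQ ≈ Ed × %ΔP = (-1.2) × (+7.27%) = -8.7240%
%ΔTR ≈ %ΔP + %ΔQ = (+7.27%) + (-8.7240%) = -1.4540%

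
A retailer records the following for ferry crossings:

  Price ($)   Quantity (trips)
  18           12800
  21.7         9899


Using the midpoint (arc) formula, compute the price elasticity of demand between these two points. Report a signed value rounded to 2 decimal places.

%ΔQ = (9899 − 12800) / [(12800 + 9899)/2] = -2901/11349.5 = -0.255605…
%ΔP = (21.7 − 18) / [(18 + 21.7)/2] = 3.7/19.85 = 0.186397…
Arc Ed = %ΔQ / %ΔP = (-2901/11349.5) / (3.7/19.85) = -1.3712…

-1.37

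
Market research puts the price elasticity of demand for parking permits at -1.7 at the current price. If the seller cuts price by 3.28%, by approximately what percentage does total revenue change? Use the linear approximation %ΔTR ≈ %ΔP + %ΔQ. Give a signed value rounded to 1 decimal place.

%ΔQ ≈ Ed × %ΔP = (-1.7) × (-3.28%) = +5.5760%
%ΔTR ≈ %ΔP + %ΔQ = (-3.28%) + (+5.5760%) = +2.2960%

+2.3%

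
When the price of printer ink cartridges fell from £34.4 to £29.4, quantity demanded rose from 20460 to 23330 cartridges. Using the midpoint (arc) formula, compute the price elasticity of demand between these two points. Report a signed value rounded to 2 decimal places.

-0.84

%ΔQ = (23330 − 20460) / [(20460 + 23330)/2] = 2870/21895 = 0.131080…
%ΔP = (29.4 − 34.4) / [(34.4 + 29.4)/2] = -5/31.9 = -0.156739…
Arc Ed = %ΔQ / %ΔP = (2870/21895) / (-5/31.9) = -0.8362…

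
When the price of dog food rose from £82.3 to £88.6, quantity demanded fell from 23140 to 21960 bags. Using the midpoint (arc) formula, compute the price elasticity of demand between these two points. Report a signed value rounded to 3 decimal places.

%ΔQ = (21960 − 23140) / [(23140 + 21960)/2] = -1180/22550 = -0.052328…
%ΔP = (88.6 − 82.3) / [(82.3 + 88.6)/2] = 6.3/85.45 = 0.073727…
Arc Ed = %ΔQ / %ΔP = (-1180/22550) / (6.3/85.45) = -0.70975…

-0.710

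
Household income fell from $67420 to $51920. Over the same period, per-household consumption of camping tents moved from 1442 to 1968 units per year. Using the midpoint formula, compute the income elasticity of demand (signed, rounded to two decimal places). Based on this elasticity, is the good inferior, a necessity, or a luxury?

-1.19; inferior

%ΔQ = (1968 − 1442)/[( 1442 + 1968)/2] = 526/1705 = 0.308504…
%ΔIncome = (51920 − 67420)/[( 67420 + 51920)/2] = -15500/59670 = -0.259762…
E_income = (526/1705) / (-15500/59670) = -1.1876…
E_income < 0 ⇒ inferior good.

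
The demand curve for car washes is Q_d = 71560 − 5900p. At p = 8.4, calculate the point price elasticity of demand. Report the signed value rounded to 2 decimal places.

dQ_d/dp = −5900. At p = 8.4, Q_d = 71560 − 5900(8.4) = 22000.
Ed = (dQ_d/dp)·(p/Q_d) = −5900 × (8.4/22000) = -2.2527…

-2.25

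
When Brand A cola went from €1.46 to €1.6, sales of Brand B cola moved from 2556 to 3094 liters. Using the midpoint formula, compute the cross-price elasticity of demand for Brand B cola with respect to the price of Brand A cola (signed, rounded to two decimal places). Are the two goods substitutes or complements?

2.08; substitutes

%ΔQ_{Brand B cola} = (3094 − 2556)/avg = 538/2825 = 0.190442…
%ΔP_{Brand A cola} = (1.6 − 1.46)/avg = 0.14/1.53 = 0.091503…
E_cross = (538/2825) / (0.14/1.53) = 2.0812…
E_cross > 0 ⇒ the goods are substitutes.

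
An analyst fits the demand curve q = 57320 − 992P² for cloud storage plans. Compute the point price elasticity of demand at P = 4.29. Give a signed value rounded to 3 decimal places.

-0.935

dq/dP = −2·992·P = -8511.36. At P = 4.29, q = 39063.1328.
Ed = (dq/dP)·(P/q) = (-8511.36) × (4.29/39063.1328) = -0.93473…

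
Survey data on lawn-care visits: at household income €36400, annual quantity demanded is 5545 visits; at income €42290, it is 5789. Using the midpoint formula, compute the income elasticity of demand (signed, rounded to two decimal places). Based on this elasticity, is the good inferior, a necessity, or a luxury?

%ΔQ = (5789 − 5545)/[( 5545 + 5789)/2] = 244/5667 = 0.043056…
%ΔIncome = (42290 − 36400)/[( 36400 + 42290)/2] = 5890/39345 = 0.149701…
E_income = (244/5667) / (5890/39345) = 0.2876…
0 < E_income < 1 ⇒ normal good, necessity.

0.29; necessity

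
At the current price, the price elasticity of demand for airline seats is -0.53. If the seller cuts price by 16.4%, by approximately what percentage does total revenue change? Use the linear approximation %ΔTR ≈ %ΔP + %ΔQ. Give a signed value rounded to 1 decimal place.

%ΔQ ≈ Ed × %ΔP = (-0.53) × (-16.4%) = +8.6920%
%ΔTR ≈ %ΔP + %ΔQ = (-16.4%) + (+8.6920%) = -7.7080%

-7.7%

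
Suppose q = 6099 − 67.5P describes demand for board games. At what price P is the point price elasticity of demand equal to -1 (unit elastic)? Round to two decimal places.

Ed = −67.5P/(6099 − 67.5P). Set this equal to -1:
67.5P = 1·(6099 − 67.5P) ⇒ 67.5P(1 + 1) = 1·6099
P = 1·6099 / (67.5·2) = 45.1777…

45.18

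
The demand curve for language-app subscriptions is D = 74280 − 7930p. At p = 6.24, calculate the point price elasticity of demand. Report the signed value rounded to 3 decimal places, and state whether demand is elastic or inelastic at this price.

-1.996; elastic

dD/dp = −7930. At p = 6.24, D = 74280 − 7930(6.24) = 24796.8.
Ed = (dD/dp)·(p/D) = −7930 × (6.24/24796.8) = -1.99554…
|Ed| = 1.996 > 1, so demand is elastic.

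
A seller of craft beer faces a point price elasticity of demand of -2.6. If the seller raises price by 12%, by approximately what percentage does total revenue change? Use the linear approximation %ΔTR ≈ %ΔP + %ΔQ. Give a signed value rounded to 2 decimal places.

-19.20%

%ΔQ ≈ Ed × %ΔP = (-2.6) × (+12%) = -31.2000%
%ΔTR ≈ %ΔP + %ΔQ = (+12%) + (-31.2000%) = -19.2000%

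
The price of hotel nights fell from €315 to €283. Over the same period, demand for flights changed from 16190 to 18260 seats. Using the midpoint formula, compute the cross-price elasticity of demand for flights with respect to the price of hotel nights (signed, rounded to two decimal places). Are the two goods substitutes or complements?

%ΔQ_{flights} = (18260 − 16190)/avg = 2070/17225 = 0.120174…
%ΔP_{hotel nights} = (283 − 315)/avg = -32/299 = -0.107023…
E_cross = (2070/17225) / (-32/299) = -1.1228…
E_cross < 0 ⇒ the goods are complements.

-1.12; complements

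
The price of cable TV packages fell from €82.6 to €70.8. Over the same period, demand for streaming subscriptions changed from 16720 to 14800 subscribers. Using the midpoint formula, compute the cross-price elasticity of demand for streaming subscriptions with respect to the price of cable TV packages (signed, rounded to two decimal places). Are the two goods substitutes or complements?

0.79; substitutes

%ΔQ_{streaming subscriptions} = (14800 − 16720)/avg = -1920/15760 = -0.121827…
%ΔP_{cable TV packages} = (70.8 − 82.6)/avg = -11.8/76.7 = -0.153846…
E_cross = (-1920/15760) / (-11.8/76.7) = 0.7918…
E_cross > 0 ⇒ the goods are substitutes.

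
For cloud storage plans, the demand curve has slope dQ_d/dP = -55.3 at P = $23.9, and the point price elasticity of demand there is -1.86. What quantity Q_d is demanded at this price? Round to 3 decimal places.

Ed = (dQ_d/dP)·(P/Q_d) ⇒ Q_d = (dQ_d/dP)·P/Ed = (-55.3)·23.9/(-1.86) = 710.57526…

710.575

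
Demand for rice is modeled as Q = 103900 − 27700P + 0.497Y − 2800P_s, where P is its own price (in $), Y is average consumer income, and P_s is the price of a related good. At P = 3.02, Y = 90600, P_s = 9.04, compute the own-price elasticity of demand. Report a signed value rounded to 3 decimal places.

-2.093

At the given values, Q = 103900 − 27700(3.02) + 0.497(90600) − 2800(9.04) = 39962.2.
∂Q/∂P = −27700.
E = (-27700) × (3.02/39962.2) = -2.09332…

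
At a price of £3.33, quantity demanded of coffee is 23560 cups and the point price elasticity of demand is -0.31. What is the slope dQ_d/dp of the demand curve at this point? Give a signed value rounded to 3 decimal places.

Ed = (dQ_d/dp)·(p/Q_d) ⇒ dQ_d/dp = Ed·Q_d/p = (-0.31)·23560/3.33 = -2193.27327…

-2193.273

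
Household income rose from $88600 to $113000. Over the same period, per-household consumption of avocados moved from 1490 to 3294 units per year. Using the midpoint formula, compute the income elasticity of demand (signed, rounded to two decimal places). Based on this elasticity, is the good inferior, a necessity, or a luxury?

%ΔQ = (3294 − 1490)/[( 1490 + 3294)/2] = 1804/2392 = 0.754180…
%ΔIncome = (113000 − 88600)/[( 88600 + 113000)/2] = 24400/100800 = 0.242063…
E_income = (1804/2392) / (24400/100800) = 3.1156…
E_income > 1 ⇒ normal good, luxury.

3.12; luxury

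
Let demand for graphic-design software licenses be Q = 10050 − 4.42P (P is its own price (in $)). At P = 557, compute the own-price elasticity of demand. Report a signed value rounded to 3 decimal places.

-0.324

At the given values, Q = 10050 − 4.42(557) = 7588.06.
∂Q/∂P = −4.42.
E = (-4.42) × (557/7588.06) = -0.32444…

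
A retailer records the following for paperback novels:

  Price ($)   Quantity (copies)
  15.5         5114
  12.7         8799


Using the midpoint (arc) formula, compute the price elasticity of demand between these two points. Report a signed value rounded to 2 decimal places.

-2.67

%ΔQ = (8799 − 5114) / [(5114 + 8799)/2] = 3685/6956.5 = 0.529720…
%ΔP = (12.7 − 15.5) / [(15.5 + 12.7)/2] = -2.8/14.1 = -0.198581…
Arc Ed = %ΔQ / %ΔP = (3685/6956.5) / (-2.8/14.1) = -2.6675…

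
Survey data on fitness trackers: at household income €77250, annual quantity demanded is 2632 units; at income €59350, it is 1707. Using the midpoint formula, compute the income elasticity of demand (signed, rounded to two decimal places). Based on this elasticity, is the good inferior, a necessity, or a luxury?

%ΔQ = (1707 − 2632)/[( 2632 + 1707)/2] = -925/2169.5 = -0.426365…
%ΔIncome = (59350 − 77250)/[( 77250 + 59350)/2] = -17900/68300 = -0.262079…
E_income = (-925/2169.5) / (-17900/68300) = 1.6268…
E_income > 1 ⇒ normal good, luxury.

1.63; luxury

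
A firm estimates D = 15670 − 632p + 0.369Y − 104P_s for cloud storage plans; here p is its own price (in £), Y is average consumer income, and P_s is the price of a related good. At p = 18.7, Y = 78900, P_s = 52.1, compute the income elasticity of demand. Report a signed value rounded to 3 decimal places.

At the given values, D = 15670 − 632(18.7) + 0.369(78900) − 104(52.1) = 27547.3.
∂D/∂Y = 0.369.
E = (0.369) × (78900/27547.3) = 1.05687…

1.057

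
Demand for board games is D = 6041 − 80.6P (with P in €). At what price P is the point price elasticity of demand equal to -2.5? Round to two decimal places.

53.54

Ed = −80.6P/(6041 − 80.6P). Set this equal to -2.5:
80.6P = 2.5·(6041 − 80.6P) ⇒ 80.6P(1 + 2.5) = 2.5·6041
P = 2.5·6041 / (80.6·3.5) = 53.5359…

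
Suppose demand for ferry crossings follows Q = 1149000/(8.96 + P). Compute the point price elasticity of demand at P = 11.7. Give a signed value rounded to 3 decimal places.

dQ/dP = −1149000/(8.96 + P)² = -2691.9. At P = 11.7, Q = 55614.7.
Ed = (dQ/dP)·(P/Q) = (-2691.9) × (11.7/55614.7) = -0.56631…

-0.566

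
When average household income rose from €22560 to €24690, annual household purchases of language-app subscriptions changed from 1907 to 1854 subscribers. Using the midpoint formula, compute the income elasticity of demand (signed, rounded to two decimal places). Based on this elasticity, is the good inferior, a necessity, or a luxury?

%ΔQ = (1854 − 1907)/[( 1907 + 1854)/2] = -53/1880.5 = -0.028183…
%ΔIncome = (24690 − 22560)/[( 22560 + 24690)/2] = 2130/23625 = 0.090158…
E_income = (-53/1880.5) / (2130/23625) = -0.3126…
E_income < 0 ⇒ inferior good.

-0.31; inferior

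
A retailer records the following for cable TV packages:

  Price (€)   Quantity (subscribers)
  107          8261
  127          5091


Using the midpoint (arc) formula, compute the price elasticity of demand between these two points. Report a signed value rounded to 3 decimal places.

-2.778

%ΔQ = (5091 − 8261) / [(8261 + 5091)/2] = -3170/6676 = -0.474835…
%ΔP = (127 − 107) / [(107 + 127)/2] = 20/117 = 0.170940…
Arc Ed = %ΔQ / %ΔP = (-3170/6676) / (20/117) = -2.77778…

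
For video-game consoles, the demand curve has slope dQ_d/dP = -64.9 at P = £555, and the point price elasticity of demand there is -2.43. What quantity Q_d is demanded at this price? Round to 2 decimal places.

Ed = (dQ_d/dP)·(P/Q_d) ⇒ Q_d = (dQ_d/dP)·P/Ed = (-64.9)·555/(-2.43) = 14822.8395…

14822.84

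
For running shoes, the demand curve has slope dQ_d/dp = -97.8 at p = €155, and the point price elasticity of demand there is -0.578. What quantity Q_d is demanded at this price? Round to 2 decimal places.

26226.64

Ed = (dQ_d/dp)·(p/Q_d) ⇒ Q_d = (dQ_d/dp)·p/Ed = (-97.8)·155/(-0.578) = 26226.6435…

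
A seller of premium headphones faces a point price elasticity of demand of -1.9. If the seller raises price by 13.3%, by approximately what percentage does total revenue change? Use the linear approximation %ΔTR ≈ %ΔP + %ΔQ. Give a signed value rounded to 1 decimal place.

-12.0%

%ΔQ ≈ Ed × %ΔP = (-1.9) × (+13.3%) = -25.2700%
%ΔTR ≈ %ΔP + %ΔQ = (+13.3%) + (-25.2700%) = -11.9700%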